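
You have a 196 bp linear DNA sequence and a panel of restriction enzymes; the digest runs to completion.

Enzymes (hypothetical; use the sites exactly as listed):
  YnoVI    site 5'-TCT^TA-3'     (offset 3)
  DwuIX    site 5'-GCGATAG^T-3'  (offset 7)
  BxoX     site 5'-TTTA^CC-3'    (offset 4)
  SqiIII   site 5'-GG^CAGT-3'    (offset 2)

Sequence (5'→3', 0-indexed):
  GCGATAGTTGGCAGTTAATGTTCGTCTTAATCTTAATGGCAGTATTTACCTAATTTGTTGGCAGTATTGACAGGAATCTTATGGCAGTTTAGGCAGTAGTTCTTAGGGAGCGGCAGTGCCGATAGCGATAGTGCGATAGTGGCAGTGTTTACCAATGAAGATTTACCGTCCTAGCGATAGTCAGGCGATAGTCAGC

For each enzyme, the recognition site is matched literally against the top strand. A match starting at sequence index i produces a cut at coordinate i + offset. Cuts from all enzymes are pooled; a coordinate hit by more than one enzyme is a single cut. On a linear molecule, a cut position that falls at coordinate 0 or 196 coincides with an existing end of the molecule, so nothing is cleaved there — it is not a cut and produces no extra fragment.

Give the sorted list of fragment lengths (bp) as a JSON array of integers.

[3,4,5,5,6,6,7,8,9,9,9,10,10,11,13,14,15,16,18,18]

Scan for sites:
  YnoVI TCTTA/3: at [24, 30, 76, 100] ⇒ [27, 33, 79, 103]
  DwuIX GCGATAGT/7: at [0, 124, 132, 173, 184] ⇒ [7, 131, 139, 180, 191]
  BxoX TTTACC/4: at [44, 147, 161] ⇒ [48, 151, 165]
  SqiIII GGCAGT/2: at [9, 37, 59, 82, 91, 111, 140] ⇒ [11, 39, 61, 84, 93, 113, 142]

Pooled cuts: [7, 11, 27, 33, 39, 48, 61, 79, 84, 93, 103, 113, 131, 139, 142, 151, 165, 180, 191]

Fragment lengths:
  [0,7): 7 bp
  [7,11): 4 bp
  [11,27): 16 bp
  [27,33): 6 bp
  [33,39): 6 bp
  [39,48): 9 bp
  [48,61): 13 bp
  [61,79): 18 bp
  [79,84): 5 bp
  [84,93): 9 bp
  [93,103): 10 bp
  [103,113): 10 bp
  [113,131): 18 bp
  [131,139): 8 bp
  [139,142): 3 bp
  [142,151): 9 bp
  [151,165): 14 bp
  [165,180): 15 bp
  [180,191): 11 bp
  [191,196): 5 bp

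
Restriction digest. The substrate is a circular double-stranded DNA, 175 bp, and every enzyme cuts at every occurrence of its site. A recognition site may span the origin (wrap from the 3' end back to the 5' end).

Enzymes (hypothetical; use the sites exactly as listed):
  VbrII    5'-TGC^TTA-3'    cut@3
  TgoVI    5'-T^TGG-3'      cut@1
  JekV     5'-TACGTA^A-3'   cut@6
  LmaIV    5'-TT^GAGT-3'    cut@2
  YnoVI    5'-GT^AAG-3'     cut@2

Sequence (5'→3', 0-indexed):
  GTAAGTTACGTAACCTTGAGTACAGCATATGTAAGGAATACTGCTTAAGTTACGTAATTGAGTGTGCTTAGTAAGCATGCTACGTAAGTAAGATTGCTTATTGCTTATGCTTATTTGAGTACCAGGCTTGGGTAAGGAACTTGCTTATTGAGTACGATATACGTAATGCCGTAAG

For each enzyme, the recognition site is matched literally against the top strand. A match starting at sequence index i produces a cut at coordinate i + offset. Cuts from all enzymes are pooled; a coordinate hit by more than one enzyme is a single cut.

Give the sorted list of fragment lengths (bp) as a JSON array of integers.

[1,3,3,5,5,5,5,5,6,6,7,7,8,8,10,11,12,12,12,13,15,16]

Site scan:
  VbrII TGCTTA/3: at [41, 64, 94, 101, 107, 141] ⇒ [44, 67, 97, 104, 110, 144]
  TgoVI TTGG/1: at [127] ⇒ [128]
  JekV TACGTAA/6: at [6, 50, 80, 159] ⇒ [12, 56, 86, 165]
  LmaIV TTGAGT/2: at [15, 57, 114, 147] ⇒ [17, 59, 116, 149]
  YnoVI GTAAG/2: at [0, 30, 70, 83, 87, 131, 170] ⇒ [2, 32, 72, 85, 89, 133, 172]

All cut coordinates (distinct, sorted): [2, 12, 17, 32, 44, 56, 59, 67, 72, 85, 86, 89, 97, 104, 110, 116, 128, 133, 144, 149, 165, 172]

Fragment lengths:
  2→12: 10 bp
  12→17: 5 bp
  17→32: 15 bp
  32→44: 12 bp
  44→56: 12 bp
  56→59: 3 bp
  59→67: 8 bp
  67→72: 5 bp
  72→85: 13 bp
  85→86: 1 bp
  86→89: 3 bp
  89→97: 8 bp
  97→104: 7 bp
  104→110: 6 bp
  110→116: 6 bp
  116→128: 12 bp
  128→133: 5 bp
  133→144: 11 bp
  144→149: 5 bp
  149→165: 16 bp
  165→172: 7 bp
  172→2 (wrap): 175-172+2 = 5 bp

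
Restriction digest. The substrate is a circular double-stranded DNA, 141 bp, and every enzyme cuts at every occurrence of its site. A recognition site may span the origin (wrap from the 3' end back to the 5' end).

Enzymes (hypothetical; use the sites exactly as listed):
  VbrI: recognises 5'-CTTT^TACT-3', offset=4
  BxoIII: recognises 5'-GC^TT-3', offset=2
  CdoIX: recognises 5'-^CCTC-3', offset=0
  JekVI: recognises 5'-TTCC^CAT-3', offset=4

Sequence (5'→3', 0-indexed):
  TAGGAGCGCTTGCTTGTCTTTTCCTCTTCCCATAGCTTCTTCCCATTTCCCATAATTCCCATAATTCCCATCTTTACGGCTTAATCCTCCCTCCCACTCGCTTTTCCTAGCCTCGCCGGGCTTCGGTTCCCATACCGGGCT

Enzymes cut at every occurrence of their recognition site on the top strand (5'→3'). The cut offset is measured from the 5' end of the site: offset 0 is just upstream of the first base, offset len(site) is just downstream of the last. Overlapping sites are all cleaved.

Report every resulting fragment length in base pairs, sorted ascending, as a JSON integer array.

[4,4,5,6,7,7,8,9,9,9,9,9,10,10,11,12,12]

Scan for sites:
  VbrI (CTTTTACT, off=4): no sites
  BxoIII GCTT/2: at [7, 11, 34, 78, 99, 119, 138] ⇒ [9, 13, 36, 80, 101, 121, 140]
  CdoIX CCTC/0: at [22, 85, 89, 110] ⇒ [22, 85, 89, 110]
  JekVI TTCCCAT/4: at [26, 39, 46, 55, 64, 126] ⇒ [30, 43, 50, 59, 68, 130]

Pooled cuts: [9, 13, 22, 30, 36, 43, 50, 59, 68, 80, 85, 89, 101, 110, 121, 130, 140]

Fragments:
  9→13: 4 bp
  13→22: 9 bp
  22→30: 8 bp
  30→36: 6 bp
  36→43: 7 bp
  43→50: 7 bp
  50→59: 9 bp
  59→68: 9 bp
  68→80: 12 bp
  80→85: 5 bp
  85→89: 4 bp
  89→101: 12 bp
  101→110: 9 bp
  110→121: 11 bp
  121→130: 9 bp
  130→140: 10 bp
  140→9 (wrap): 141-140+9 = 10 bp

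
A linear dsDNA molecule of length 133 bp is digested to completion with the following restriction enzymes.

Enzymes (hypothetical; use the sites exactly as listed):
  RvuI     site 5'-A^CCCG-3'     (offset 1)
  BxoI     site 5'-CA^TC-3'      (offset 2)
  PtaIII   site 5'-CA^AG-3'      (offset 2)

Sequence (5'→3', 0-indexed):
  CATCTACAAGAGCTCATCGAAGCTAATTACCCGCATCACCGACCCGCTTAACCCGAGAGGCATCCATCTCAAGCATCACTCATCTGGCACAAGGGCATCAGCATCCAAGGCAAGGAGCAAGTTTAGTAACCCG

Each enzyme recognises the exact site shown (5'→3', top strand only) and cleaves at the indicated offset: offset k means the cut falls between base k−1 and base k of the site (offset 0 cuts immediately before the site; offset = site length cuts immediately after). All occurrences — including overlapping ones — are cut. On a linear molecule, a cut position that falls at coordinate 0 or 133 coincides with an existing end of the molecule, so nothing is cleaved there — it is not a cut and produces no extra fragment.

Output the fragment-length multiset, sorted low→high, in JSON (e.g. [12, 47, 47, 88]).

Scan for sites:
  RvuI (ACCCG, off=1): starts [28, 41, 50, 128] → cuts [29, 42, 51, 129]
  BxoI (CATC, off=2): starts [0, 14, 33, 60, 64, 73, 80, 95, 101] → cuts [2, 16, 35, 62, 66, 75, 82, 97, 103]
  PtaIII (CAAG, off=2): starts [6, 69, 89, 105, 110, 117] → cuts [8, 71, 91, 107, 112, 119]

All cut coordinates (distinct, sorted): [2, 8, 16, 29, 35, 42, 51, 62, 66, 71, 75, 82, 91, 97, 103, 107, 112, 119, 129]

Fragment lengths:
  [0,2): 2 bp
  [2,8): 6 bp
  [8,16): 8 bp
  [16,29): 13 bp
  [29,35): 6 bp
  [35,42): 7 bp
  [42,51): 9 bp
  [51,62): 11 bp
  [62,66): 4 bp
  [66,71): 5 bp
  [71,75): 4 bp
  [75,82): 7 bp
  [82,91): 9 bp
  [91,97): 6 bp
  [97,103): 6 bp
  [103,107): 4 bp
  [107,112): 5 bp
  [112,119): 7 bp
  [119,129): 10 bp
  [129,133): 4 bp

[2,4,4,4,4,5,5,6,6,6,6,7,7,7,8,9,9,10,11,13]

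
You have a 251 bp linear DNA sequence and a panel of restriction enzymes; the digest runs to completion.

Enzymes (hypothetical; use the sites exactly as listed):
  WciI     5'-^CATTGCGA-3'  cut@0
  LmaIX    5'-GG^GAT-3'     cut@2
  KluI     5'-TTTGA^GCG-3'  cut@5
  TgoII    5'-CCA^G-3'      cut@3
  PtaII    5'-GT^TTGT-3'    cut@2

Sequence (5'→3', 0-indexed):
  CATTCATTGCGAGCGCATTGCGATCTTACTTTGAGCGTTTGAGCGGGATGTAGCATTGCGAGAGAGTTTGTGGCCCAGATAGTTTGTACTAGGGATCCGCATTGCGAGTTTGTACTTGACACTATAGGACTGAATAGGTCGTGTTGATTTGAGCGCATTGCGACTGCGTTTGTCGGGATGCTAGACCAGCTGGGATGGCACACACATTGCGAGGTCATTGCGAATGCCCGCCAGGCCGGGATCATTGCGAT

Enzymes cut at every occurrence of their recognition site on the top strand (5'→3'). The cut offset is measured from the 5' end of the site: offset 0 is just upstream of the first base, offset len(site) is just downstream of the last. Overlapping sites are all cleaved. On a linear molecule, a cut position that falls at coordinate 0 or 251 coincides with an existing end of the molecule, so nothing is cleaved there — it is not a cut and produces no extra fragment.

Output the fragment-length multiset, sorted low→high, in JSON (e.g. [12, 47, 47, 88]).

Site scan:
  WciI (CATTGCGA, off=0): starts [4, 15, 53, 99, 155, 204, 215, 242] → cuts [4, 15, 53, 99, 155, 204, 215, 242]
  LmaIX (GGGAT, off=2): starts [44, 91, 174, 191, 237] → cuts [46, 93, 176, 193, 239]
  KluI (TTTGAGCG, off=5): starts [29, 37, 147] → cuts [34, 42, 152]
  TgoII (CCAG, off=3): starts [74, 185, 230] → cuts [77, 188, 233]
  PtaII (GTTTGT, off=2): starts [65, 81, 107, 167] → cuts [67, 83, 109, 169]

All cut coordinates (distinct, sorted): [4, 15, 34, 42, 46, 53, 67, 77, 83, 93, 99, 109, 152, 155, 169, 176, 188, 193, 204, 215, 233, 239, 242]

Fragments:
  [0,4): 4 bp
  [4,15): 11 bp
  [15,34): 19 bp
  [34,42): 8 bp
  [42,46): 4 bp
  [46,53): 7 bp
  [53,67): 14 bp
  [67,77): 10 bp
  [77,83): 6 bp
  [83,93): 10 bp
  [93,99): 6 bp
  [99,109): 10 bp
  [109,152): 43 bp
  [152,155): 3 bp
  [155,169): 14 bp
  [169,176): 7 bp
  [176,188): 12 bp
  [188,193): 5 bp
  [193,204): 11 bp
  [204,215): 11 bp
  [215,233): 18 bp
  [233,239): 6 bp
  [239,242): 3 bp
  [242,251): 9 bp

[3,3,4,4,5,6,6,6,7,7,8,9,10,10,10,11,11,11,12,14,14,18,19,43]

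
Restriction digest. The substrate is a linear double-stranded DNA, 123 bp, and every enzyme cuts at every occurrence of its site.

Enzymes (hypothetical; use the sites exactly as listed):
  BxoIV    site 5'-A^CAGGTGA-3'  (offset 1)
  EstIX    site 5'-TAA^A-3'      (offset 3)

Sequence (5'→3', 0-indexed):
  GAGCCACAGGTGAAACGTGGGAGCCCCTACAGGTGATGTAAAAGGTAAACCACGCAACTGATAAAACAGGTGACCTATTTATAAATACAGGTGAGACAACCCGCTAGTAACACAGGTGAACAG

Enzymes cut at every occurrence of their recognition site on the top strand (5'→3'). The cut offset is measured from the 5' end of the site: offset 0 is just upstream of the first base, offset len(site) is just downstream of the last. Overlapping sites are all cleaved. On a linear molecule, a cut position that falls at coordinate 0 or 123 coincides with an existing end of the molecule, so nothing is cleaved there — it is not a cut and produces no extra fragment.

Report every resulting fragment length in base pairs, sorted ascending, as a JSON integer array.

Scan for sites:
  BxoIV ACAGGTGA/1: at [5, 28, 65, 86, 111] ⇒ [6, 29, 66, 87, 112]
  EstIX TAAA/3: at [38, 45, 61, 81] ⇒ [41, 48, 64, 84]

Pooled cuts: [6, 29, 41, 48, 64, 66, 84, 87, 112]

Fragment lengths:
  [0,6): 6 bp
  [6,29): 23 bp
  [29,41): 12 bp
  [41,48): 7 bp
  [48,64): 16 bp
  [64,66): 2 bp
  [66,84): 18 bp
  [84,87): 3 bp
  [87,112): 25 bp
  [112,123): 11 bp

[2,3,6,7,11,12,16,18,23,25]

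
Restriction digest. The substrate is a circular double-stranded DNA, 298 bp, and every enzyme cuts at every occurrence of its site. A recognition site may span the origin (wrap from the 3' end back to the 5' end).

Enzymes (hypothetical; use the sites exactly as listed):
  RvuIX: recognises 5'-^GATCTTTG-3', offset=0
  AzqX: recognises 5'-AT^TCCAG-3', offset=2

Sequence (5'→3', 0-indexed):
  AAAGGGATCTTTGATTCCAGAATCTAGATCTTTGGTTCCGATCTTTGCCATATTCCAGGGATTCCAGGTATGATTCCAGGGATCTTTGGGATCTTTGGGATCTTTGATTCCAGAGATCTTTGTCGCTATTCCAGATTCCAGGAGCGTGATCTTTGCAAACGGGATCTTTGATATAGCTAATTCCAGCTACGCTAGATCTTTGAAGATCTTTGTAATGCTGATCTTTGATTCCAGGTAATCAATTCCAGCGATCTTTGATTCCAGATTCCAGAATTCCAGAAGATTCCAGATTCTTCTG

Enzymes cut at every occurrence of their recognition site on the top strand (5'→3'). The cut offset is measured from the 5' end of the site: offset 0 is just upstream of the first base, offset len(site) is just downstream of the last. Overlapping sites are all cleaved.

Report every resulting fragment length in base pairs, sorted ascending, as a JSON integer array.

Scan for sites:
  RvuIX (GATCTTTG, off=0): starts [5, 26, 39, 80, 89, 98, 114, 147, 162, 194, 204, 219, 249] → cuts [5, 26, 39, 80, 89, 98, 114, 147, 162, 194, 204, 219, 249]
  AzqX (ATTCCAG, off=2): starts [13, 51, 60, 72, 106, 127, 134, 179, 227, 241, 257, 264, 272, 282] → cuts [15, 53, 62, 74, 108, 129, 136, 181, 229, 243, 259, 266, 274, 284]

Pooled cuts: [5, 15, 26, 39, 53, 62, 74, 80, 89, 98, 108, 114, 129, 136, 147, 162, 181, 194, 204, 219, 229, 243, 249, 259, 266, 274, 284]

Fragments:
  5→15: 10 bp
  15→26: 11 bp
  26→39: 13 bp
  39→53: 14 bp
  53→62: 9 bp
  62→74: 12 bp
  74→80: 6 bp
  80→89: 9 bp
  89→98: 9 bp
  98→108: 10 bp
  108→114: 6 bp
  114→129: 15 bp
  129→136: 7 bp
  136→147: 11 bp
  147→162: 15 bp
  162→181: 19 bp
  181→194: 13 bp
  194→204: 10 bp
  204→219: 15 bp
  219→229: 10 bp
  229→243: 14 bp
  243→249: 6 bp
  249→259: 10 bp
  259→266: 7 bp
  266→274: 8 bp
  274→284: 10 bp
  284→5 (wrap): 298-284+5 = 19 bp

[6,6,6,7,7,8,9,9,9,10,10,10,10,10,10,11,11,12,13,13,14,14,15,15,15,19,19]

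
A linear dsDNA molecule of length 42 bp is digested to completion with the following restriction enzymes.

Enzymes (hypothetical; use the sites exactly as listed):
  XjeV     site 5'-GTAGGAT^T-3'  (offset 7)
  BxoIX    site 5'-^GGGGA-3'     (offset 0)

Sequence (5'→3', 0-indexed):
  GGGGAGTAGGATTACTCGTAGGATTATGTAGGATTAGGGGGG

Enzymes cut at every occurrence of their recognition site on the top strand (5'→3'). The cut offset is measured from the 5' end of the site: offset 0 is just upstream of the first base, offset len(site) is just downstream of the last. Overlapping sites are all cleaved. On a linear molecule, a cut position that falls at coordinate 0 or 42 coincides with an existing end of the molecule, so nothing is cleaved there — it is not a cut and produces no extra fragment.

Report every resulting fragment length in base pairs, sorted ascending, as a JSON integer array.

Site scan:
  XjeV GTAGGATT/7: at [5, 17, 27] ⇒ [12, 24, 34]
  BxoIX GGGGA/0: at [0] ⇒ [] (position 0 is a terminus of the linear molecule — no cut)

All cut coordinates (distinct, sorted): [12, 24, 34]

Fragments:
  [0,12): 12 bp
  [12,24): 12 bp
  [24,34): 10 bp
  [34,42): 8 bp

[8,10,12,12]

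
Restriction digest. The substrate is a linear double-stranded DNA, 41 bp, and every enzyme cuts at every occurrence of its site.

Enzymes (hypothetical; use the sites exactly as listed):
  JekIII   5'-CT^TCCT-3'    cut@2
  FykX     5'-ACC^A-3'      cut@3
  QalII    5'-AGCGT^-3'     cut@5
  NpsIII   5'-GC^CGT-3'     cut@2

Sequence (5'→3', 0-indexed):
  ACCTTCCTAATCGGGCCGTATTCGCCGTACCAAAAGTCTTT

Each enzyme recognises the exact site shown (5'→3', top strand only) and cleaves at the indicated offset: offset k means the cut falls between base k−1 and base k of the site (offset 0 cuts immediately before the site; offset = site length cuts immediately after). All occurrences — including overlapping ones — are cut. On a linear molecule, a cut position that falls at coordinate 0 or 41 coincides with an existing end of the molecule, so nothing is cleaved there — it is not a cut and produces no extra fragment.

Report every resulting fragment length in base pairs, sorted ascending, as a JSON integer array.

[4,6,9,10,12]

Site scan:
  JekIII (CTTCCT, off=2): starts [2] → cuts [4]
  FykX (ACCA, off=3): starts [28] → cuts [31]
  QalII (AGCGT, off=5): no sites
  NpsIII (GCCGT, off=2): starts [14, 23] → cuts [16, 25]

All cut coordinates (distinct, sorted): [4, 16, 25, 31]

Fragments:
  [0,4): 4 bp
  [4,16): 12 bp
  [16,25): 9 bp
  [25,31): 6 bp
  [31,41): 10 bp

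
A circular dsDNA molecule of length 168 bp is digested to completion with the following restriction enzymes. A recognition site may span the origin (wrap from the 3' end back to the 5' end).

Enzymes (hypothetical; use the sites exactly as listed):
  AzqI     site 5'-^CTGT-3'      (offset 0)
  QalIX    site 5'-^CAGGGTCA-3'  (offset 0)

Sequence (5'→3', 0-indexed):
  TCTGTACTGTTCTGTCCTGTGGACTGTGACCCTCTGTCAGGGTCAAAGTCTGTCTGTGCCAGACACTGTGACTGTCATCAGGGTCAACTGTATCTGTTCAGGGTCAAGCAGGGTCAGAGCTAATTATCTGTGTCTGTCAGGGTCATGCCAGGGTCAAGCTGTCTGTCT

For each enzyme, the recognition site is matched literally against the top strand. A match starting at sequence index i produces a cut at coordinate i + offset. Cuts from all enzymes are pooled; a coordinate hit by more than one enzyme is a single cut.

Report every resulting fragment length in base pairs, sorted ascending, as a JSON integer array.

Per-enzyme occurrences:
  AzqI (CTGT, off=0): starts [1, 6, 11, 16, 23, 33, 49, 53, 65, 71, 87, 93, 127, 133, 158, 162] → cuts [1, 6, 11, 16, 23, 33, 49, 53, 65, 71, 87, 93, 127, 133, 158, 162]
  QalIX (CAGGGTCA, off=0): starts [37, 78, 98, 108, 137, 148] → cuts [37, 78, 98, 108, 137, 148]

Pooled cuts: [1, 6, 11, 16, 23, 33, 37, 49, 53, 65, 71, 78, 87, 93, 98, 108, 127, 133, 137, 148, 158, 162]

Fragment lengths:
  1→6: 5 bp
  6→11: 5 bp
  11→16: 5 bp
  16→23: 7 bp
  23→33: 10 bp
  33→37: 4 bp
  37→49: 12 bp
  49→53: 4 bp
  53→65: 12 bp
  65→71: 6 bp
  71→78: 7 bp
  78→87: 9 bp
  87→93: 6 bp
  93→98: 5 bp
  98→108: 10 bp
  108→127: 19 bp
  127→133: 6 bp
  133→137: 4 bp
  137→148: 11 bp
  148→158: 10 bp
  158→162: 4 bp
  162→1 (wrap): 168-162+1 = 7 bp

[4,4,4,4,5,5,5,5,6,6,6,7,7,7,9,10,10,10,11,12,12,19]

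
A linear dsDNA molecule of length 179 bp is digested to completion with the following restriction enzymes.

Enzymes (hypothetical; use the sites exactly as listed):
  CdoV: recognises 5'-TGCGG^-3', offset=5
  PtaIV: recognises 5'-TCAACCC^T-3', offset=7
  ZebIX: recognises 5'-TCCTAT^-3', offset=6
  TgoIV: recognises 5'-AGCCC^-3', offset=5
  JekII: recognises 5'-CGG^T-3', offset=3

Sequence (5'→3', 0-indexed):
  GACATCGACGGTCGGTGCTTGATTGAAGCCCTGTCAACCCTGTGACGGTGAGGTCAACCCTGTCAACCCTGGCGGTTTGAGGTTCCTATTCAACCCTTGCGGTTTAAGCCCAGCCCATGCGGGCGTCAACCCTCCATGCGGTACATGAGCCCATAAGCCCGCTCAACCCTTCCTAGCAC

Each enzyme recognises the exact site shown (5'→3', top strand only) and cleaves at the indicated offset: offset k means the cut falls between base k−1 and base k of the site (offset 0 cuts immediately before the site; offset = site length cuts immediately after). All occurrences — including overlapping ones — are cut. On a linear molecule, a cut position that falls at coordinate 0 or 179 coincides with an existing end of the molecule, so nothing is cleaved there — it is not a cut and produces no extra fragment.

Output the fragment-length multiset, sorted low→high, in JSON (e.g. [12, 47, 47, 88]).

Per-enzyme occurrences:
  CdoV (TGCGG, off=5): starts [97, 117, 136] → cuts [102, 122, 141]
  PtaIV (TCAACCCT, off=7): starts [33, 53, 62, 89, 125, 162] → cuts [40, 60, 69, 96, 132, 169]
  ZebIX (TCCTAT, off=6): starts [83] → cuts [89]
  TgoIV (AGCCC, off=5): starts [26, 106, 111, 147, 155] → cuts [31, 111, 116, 152, 160]
  JekII (CGGT, off=3): starts [8, 12, 45, 72, 99, 138] → cuts [11, 15, 48, 75, 102, 141]

Pooled cuts: [11, 15, 31, 40, 48, 60, 69, 75, 89, 96, 102, 111, 116, 122, 132, 141, 152, 160, 169]

Fragment lengths:
  [0,11): 11 bp
  [11,15): 4 bp
  [15,31): 16 bp
  [31,40): 9 bp
  [40,48): 8 bp
  [48,60): 12 bp
  [60,69): 9 bp
  [69,75): 6 bp
  [75,89): 14 bp
  [89,96): 7 bp
  [96,102): 6 bp
  [102,111): 9 bp
  [111,116): 5 bp
  [116,122): 6 bp
  [122,132): 10 bp
  [132,141): 9 bp
  [141,152): 11 bp
  [152,160): 8 bp
  [160,169): 9 bp
  [169,179): 10 bp

[4,5,6,6,6,7,8,8,9,9,9,9,9,10,10,11,11,12,14,16]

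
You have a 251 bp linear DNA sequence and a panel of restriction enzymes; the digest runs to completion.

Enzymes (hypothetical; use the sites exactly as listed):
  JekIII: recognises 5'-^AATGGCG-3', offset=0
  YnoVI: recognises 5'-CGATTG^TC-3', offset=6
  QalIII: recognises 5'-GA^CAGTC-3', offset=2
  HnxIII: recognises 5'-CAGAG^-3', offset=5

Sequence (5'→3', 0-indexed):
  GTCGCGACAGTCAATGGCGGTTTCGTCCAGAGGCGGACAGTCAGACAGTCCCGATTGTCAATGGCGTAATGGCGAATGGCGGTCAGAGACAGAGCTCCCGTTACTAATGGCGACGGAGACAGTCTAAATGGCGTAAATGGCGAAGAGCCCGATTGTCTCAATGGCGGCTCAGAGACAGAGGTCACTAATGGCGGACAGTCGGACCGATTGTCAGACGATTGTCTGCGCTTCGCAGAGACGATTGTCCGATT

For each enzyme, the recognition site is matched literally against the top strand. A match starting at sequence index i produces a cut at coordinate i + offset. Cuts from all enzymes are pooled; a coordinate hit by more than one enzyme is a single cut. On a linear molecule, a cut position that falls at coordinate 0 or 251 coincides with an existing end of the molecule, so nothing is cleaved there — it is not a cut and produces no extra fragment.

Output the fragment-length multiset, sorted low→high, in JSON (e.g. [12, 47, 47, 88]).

Site scan:
  JekIII (AATGGCG, off=0): starts [12, 59, 67, 74, 105, 126, 135, 159, 186] → cuts [12, 59, 67, 74, 105, 126, 135, 159, 186]
  YnoVI (CGATTGTC, off=6): starts [51, 149, 204, 215, 238] → cuts [57, 155, 210, 221, 244]
  QalIII (GACAGTC, off=2): starts [5, 35, 43, 117, 193] → cuts [7, 37, 45, 119, 195]
  HnxIII (CAGAG, off=5): starts [27, 83, 89, 169, 175, 232] → cuts [32, 88, 94, 174, 180, 237]

Pooled cuts: [7, 12, 32, 37, 45, 57, 59, 67, 74, 88, 94, 105, 119, 126, 135, 155, 159, 174, 180, 186, 195, 210, 221, 237, 244]

Fragment lengths:
  [0,7): 7 bp
  [7,12): 5 bp
  [12,32): 20 bp
  [32,37): 5 bp
  [37,45): 8 bp
  [45,57): 12 bp
  [57,59): 2 bp
  [59,67): 8 bp
  [67,74): 7 bp
  [74,88): 14 bp
  [88,94): 6 bp
  [94,105): 11 bp
  [105,119): 14 bp
  [119,126): 7 bp
  [126,135): 9 bp
  [135,155): 20 bp
  [155,159): 4 bp
  [159,174): 15 bp
  [174,180): 6 bp
  [180,186): 6 bp
  [186,195): 9 bp
  [195,210): 15 bp
  [210,221): 11 bp
  [221,237): 16 bp
  [237,244): 7 bp
  [244,251): 7 bp

[2,4,5,5,6,6,6,7,7,7,7,7,8,8,9,9,11,11,12,14,14,15,15,16,20,20]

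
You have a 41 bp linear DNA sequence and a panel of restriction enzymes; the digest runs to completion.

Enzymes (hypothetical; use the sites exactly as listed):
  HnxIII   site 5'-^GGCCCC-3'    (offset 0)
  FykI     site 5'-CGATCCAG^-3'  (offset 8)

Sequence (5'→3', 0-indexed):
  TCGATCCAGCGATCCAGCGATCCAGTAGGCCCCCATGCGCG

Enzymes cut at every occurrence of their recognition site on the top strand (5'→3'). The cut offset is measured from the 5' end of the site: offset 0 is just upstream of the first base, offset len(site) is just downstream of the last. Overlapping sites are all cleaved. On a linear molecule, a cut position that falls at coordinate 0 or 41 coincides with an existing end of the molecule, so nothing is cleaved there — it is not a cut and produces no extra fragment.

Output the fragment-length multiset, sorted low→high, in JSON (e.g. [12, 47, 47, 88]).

Scan for sites:
  HnxIII GGCCCC/0: at [27] ⇒ [27]
  FykI CGATCCAG/8: at [1, 9, 17] ⇒ [9, 17, 25]

All cut coordinates (distinct, sorted): [9, 17, 25, 27]

Fragment lengths:
  [0,9): 9 bp
  [9,17): 8 bp
  [17,25): 8 bp
  [25,27): 2 bp
  [27,41): 14 bp

[2,8,8,9,14]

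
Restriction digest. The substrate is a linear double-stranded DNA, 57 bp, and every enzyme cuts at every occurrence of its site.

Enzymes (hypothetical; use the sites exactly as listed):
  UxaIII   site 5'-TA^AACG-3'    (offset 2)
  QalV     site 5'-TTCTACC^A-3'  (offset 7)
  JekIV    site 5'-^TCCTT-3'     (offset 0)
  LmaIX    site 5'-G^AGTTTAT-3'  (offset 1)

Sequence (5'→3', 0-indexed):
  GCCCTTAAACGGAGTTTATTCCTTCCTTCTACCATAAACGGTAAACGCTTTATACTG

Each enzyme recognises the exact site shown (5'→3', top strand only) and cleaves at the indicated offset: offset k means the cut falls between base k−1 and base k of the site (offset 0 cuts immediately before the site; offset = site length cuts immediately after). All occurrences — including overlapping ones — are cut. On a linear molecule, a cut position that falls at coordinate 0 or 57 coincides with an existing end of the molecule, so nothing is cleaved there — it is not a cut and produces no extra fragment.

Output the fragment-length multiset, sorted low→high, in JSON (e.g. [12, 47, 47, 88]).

Site scan:
  UxaIII (TAAACG, off=2): starts [5, 34, 41] → cuts [7, 36, 43]
  QalV (TTCTACCA, off=7): starts [26] → cuts [33]
  JekIV (TCCTT, off=0): starts [19, 23] → cuts [19, 23]
  LmaIX (GAGTTTAT, off=1): starts [11] → cuts [12]

All cut coordinates (distinct, sorted): [7, 12, 19, 23, 33, 36, 43]

Fragment lengths:
  [0,7): 7 bp
  [7,12): 5 bp
  [12,19): 7 bp
  [19,23): 4 bp
  [23,33): 10 bp
  [33,36): 3 bp
  [36,43): 7 bp
  [43,57): 14 bp

[3,4,5,7,7,7,10,14]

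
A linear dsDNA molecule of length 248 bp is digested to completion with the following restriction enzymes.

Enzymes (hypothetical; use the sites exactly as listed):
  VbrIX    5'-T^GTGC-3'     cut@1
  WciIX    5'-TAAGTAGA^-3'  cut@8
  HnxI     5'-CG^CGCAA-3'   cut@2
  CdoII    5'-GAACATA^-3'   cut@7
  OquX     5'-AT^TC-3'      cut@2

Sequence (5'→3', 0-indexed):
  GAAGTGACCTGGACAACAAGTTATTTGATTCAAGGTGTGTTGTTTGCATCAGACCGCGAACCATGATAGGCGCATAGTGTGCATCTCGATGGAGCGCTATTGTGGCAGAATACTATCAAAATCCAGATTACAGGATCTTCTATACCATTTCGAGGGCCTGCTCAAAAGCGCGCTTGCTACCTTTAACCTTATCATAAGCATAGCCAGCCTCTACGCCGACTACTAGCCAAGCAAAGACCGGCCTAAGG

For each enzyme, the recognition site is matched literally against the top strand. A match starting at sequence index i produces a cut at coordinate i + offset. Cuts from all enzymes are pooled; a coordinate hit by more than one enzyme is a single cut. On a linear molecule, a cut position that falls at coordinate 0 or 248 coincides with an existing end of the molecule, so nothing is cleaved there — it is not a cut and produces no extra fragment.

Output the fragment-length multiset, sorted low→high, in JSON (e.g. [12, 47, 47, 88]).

[29,49,170]

Scan for sites:
  VbrIX TGTGC/1: at [77] ⇒ [78]
  WciIX (TAAGTAGA, off=8): no sites
  HnxI (CGCGCAA, off=2): no sites
  CdoII (GAACATA, off=7): no sites
  OquX ATTC/2: at [27] ⇒ [29]

All cut coordinates (distinct, sorted): [29, 78]

Fragments:
  [0,29): 29 bp
  [29,78): 49 bp
  [78,248): 170 bp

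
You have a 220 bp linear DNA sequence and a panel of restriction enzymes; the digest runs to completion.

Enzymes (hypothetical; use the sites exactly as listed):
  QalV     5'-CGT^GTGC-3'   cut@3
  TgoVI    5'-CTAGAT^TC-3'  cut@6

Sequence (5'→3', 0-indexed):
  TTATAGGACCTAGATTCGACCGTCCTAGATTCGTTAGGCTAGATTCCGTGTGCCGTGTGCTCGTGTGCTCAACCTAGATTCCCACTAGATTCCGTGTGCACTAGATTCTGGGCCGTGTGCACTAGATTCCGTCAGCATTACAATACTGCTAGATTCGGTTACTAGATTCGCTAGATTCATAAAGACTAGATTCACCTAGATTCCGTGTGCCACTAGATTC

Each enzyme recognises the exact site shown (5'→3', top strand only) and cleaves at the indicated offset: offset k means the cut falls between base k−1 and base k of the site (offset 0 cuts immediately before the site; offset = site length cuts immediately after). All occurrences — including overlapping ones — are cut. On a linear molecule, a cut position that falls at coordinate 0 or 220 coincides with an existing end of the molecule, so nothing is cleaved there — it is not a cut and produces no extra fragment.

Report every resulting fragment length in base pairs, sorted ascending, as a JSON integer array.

[2,5,5,5,7,8,9,10,10,11,11,11,12,13,14,15,15,15,15,27]

Scan for sites:
  QalV CGTGTGC/3: at [46, 53, 61, 92, 113, 203] ⇒ [49, 56, 64, 95, 116, 206]
  TgoVI CTAGATTC/6: at [9, 24, 38, 73, 84, 100, 121, 148, 161, 170, 185, 195, 212] ⇒ [15, 30, 44, 79, 90, 106, 127, 154, 167, 176, 191, 201, 218]

Pooled cuts: [15, 30, 44, 49, 56, 64, 79, 90, 95, 106, 116, 127, 154, 167, 176, 191, 201, 206, 218]

Fragments:
  [0,15): 15 bp
  [15,30): 15 bp
  [30,44): 14 bp
  [44,49): 5 bp
  [49,56): 7 bp
  [56,64): 8 bp
  [64,79): 15 bp
  [79,90): 11 bp
  [90,95): 5 bp
  [95,106): 11 bp
  [106,116): 10 bp
  [116,127): 11 bp
  [127,154): 27 bp
  [154,167): 13 bp
  [167,176): 9 bp
  [176,191): 15 bp
  [191,201): 10 bp
  [201,206): 5 bp
  [206,218): 12 bp
  [218,220): 2 bp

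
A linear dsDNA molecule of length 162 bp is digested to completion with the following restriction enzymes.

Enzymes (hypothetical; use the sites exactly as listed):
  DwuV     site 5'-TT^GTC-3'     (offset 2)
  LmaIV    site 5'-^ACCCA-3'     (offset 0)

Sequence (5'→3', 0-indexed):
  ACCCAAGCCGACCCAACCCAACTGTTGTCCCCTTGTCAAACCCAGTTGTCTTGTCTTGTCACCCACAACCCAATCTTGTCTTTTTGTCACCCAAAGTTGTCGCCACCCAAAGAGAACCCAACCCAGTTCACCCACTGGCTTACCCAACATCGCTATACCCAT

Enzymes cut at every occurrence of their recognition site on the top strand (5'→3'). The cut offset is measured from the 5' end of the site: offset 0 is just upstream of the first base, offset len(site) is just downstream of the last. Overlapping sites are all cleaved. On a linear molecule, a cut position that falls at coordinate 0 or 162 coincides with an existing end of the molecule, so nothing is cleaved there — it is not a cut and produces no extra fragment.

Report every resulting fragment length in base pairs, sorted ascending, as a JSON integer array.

[3,3,5,5,5,5,5,6,6,7,8,8,8,9,10,10,10,11,11,12,15]

Scan for sites:
  DwuV (TTGTC, off=2): starts [24, 32, 45, 50, 55, 75, 83, 96] → cuts [26, 34, 47, 52, 57, 77, 85, 98]
  LmaIV (ACCCA, off=0): starts [0, 10, 15, 39, 60, 67, 88, 104, 115, 120, 129, 141, 156] → cuts [10, 15, 39, 60, 67, 88, 104, 115, 120, 129, 141, 156] (position 0 is a terminus of the linear molecule — no cut)

All cut coordinates (distinct, sorted): [10, 15, 26, 34, 39, 47, 52, 57, 60, 67, 77, 85, 88, 98, 104, 115, 120, 129, 141, 156]

Fragment lengths:
  [0,10): 10 bp
  [10,15): 5 bp
  [15,26): 11 bp
  [26,34): 8 bp
  [34,39): 5 bp
  [39,47): 8 bp
  [47,52): 5 bp
  [52,57): 5 bp
  [57,60): 3 bp
  [60,67): 7 bp
  [67,77): 10 bp
  [77,85): 8 bp
  [85,88): 3 bp
  [88,98): 10 bp
  [98,104): 6 bp
  [104,115): 11 bp
  [115,120): 5 bp
  [120,129): 9 bp
  [129,141): 12 bp
  [141,156): 15 bp
  [156,162): 6 bp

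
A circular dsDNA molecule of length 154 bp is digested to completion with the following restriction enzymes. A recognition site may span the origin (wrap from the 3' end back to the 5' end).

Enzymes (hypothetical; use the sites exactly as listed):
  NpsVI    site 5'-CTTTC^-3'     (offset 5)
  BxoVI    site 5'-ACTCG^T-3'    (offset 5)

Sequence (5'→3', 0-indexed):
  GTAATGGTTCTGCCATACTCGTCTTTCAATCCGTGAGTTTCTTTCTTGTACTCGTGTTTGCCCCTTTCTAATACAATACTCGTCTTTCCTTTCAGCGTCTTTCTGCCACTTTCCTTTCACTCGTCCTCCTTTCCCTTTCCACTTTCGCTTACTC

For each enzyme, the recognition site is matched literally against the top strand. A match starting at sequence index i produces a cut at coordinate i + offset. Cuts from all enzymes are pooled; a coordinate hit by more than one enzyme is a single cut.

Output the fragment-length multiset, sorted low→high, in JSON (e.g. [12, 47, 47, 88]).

Scan for sites:
  NpsVI CTTTC/5: at [22, 40, 63, 83, 88, 98, 108, 113, 128, 134, 141] ⇒ [27, 45, 68, 88, 93, 103, 113, 118, 133, 139, 146]
  BxoVI ACTCGT/5: at [16, 49, 77, 118, 150] ⇒ [1, 21, 54, 82, 123]

All cut coordinates (distinct, sorted): [1, 21, 27, 45, 54, 68, 82, 88, 93, 103, 113, 118, 123, 133, 139, 146]

Fragment lengths:
  1→21: 20 bp
  21→27: 6 bp
  27→45: 18 bp
  45→54: 9 bp
  54→68: 14 bp
  68→82: 14 bp
  82→88: 6 bp
  88→93: 5 bp
  93→103: 10 bp
  103→113: 10 bp
  113→118: 5 bp
  118→123: 5 bp
  123→133: 10 bp
  133→139: 6 bp
  139→146: 7 bp
  146→1 (wrap): 154-146+1 = 9 bp

[5,5,5,6,6,6,7,9,9,10,10,10,14,14,18,20]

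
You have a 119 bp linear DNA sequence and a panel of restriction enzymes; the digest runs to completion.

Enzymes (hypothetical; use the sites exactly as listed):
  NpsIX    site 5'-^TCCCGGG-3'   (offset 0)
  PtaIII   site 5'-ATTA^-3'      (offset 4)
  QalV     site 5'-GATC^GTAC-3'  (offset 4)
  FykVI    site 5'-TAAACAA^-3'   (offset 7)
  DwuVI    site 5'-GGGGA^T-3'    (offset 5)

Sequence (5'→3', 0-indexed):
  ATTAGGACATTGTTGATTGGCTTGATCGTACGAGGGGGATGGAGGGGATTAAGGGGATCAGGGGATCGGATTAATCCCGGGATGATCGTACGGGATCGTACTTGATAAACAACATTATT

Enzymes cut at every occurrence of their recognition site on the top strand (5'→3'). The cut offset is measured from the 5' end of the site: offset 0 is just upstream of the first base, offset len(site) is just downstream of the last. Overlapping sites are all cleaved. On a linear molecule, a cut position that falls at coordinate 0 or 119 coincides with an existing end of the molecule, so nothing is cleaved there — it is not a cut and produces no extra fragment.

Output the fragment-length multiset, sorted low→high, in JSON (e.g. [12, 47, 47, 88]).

Site scan:
  NpsIX (TCCCGGG, off=0): starts [74] → cuts [74]
  PtaIII (ATTA, off=4): starts [0, 47, 69, 113] → cuts [4, 51, 73, 117]
  QalV (GATCGTAC, off=4): starts [23, 83, 93] → cuts [27, 87, 97]
  FykVI (TAAACAA, off=7): starts [105] → cuts [112]
  DwuVI (GGGGAT, off=5): starts [34, 43, 52, 60] → cuts [39, 48, 57, 65]

Pooled cuts: [4, 27, 39, 48, 51, 57, 65, 73, 74, 87, 97, 112, 117]

Fragment lengths:
  [0,4): 4 bp
  [4,27): 23 bp
  [27,39): 12 bp
  [39,48): 9 bp
  [48,51): 3 bp
  [51,57): 6 bp
  [57,65): 8 bp
  [65,73): 8 bp
  [73,74): 1 bp
  [74,87): 13 bp
  [87,97): 10 bp
  [97,112): 15 bp
  [112,117): 5 bp
  [117,119): 2 bp

[1,2,3,4,5,6,8,8,9,10,12,13,15,23]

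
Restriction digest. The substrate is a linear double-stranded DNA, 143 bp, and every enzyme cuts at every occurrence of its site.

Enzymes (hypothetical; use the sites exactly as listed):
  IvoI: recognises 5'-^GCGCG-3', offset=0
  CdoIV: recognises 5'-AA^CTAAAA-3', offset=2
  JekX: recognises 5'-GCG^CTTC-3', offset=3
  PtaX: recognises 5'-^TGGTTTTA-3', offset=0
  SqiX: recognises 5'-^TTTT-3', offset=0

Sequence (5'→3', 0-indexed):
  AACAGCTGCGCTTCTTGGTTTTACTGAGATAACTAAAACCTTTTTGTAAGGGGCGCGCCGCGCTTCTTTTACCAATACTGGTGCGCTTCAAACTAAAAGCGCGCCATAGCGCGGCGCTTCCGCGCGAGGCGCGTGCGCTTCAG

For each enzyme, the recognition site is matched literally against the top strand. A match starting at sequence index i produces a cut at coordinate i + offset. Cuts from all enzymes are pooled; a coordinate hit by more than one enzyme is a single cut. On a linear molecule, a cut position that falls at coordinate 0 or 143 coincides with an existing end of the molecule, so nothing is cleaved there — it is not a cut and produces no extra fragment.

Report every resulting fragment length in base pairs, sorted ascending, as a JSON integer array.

Scan for sites:
  IvoI GCGCG/0: at [52, 98, 108, 121, 128] ⇒ [52, 98, 108, 121, 128]
  CdoIV AACTAAAA/2: at [30, 90] ⇒ [32, 92]
  JekX GCGCTTC/3: at [7, 59, 82, 113, 134] ⇒ [10, 62, 85, 116, 137]
  PtaX TGGTTTTA/0: at [15] ⇒ [15]
  SqiX TTTT/0: at [18, 40, 41, 66] ⇒ [18, 40, 41, 66]

Pooled cuts: [10, 15, 18, 32, 40, 41, 52, 62, 66, 85, 92, 98, 108, 116, 121, 128, 137]

Fragment lengths:
  [0,10): 10 bp
  [10,15): 5 bp
  [15,18): 3 bp
  [18,32): 14 bp
  [32,40): 8 bp
  [40,41): 1 bp
  [41,52): 11 bp
  [52,62): 10 bp
  [62,66): 4 bp
  [66,85): 19 bp
  [85,92): 7 bp
  [92,98): 6 bp
  [98,108): 10 bp
  [108,116): 8 bp
  [116,121): 5 bp
  [121,128): 7 bp
  [128,137): 9 bp
  [137,143): 6 bp

[1,3,4,5,5,6,6,7,7,8,8,9,10,10,10,11,14,19]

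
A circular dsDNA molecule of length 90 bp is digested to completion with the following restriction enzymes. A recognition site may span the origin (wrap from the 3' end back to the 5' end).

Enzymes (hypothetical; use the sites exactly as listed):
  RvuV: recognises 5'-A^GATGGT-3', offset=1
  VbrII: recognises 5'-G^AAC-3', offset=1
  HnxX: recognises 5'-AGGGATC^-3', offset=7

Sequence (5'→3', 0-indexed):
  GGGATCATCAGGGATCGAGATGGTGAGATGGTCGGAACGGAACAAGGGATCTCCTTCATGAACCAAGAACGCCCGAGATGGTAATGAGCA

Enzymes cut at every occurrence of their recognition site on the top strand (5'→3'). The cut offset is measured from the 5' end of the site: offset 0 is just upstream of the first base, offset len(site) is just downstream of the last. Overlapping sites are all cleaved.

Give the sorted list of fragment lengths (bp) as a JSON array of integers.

Per-enzyme occurrences:
  RvuV AGATGGT/1: at [17, 25, 75] ⇒ [18, 26, 76]
  VbrII GAAC/1: at [34, 39, 59, 66] ⇒ [35, 40, 60, 67]
  HnxX AGGGATC/7: at [9, 44, 89] ⇒ [6, 16, 51]

Pooled cuts: [6, 16, 18, 26, 35, 40, 51, 60, 67, 76]

Fragment lengths:
  6→16: 10 bp
  16→18: 2 bp
  18→26: 8 bp
  26→35: 9 bp
  35→40: 5 bp
  40→51: 11 bp
  51→60: 9 bp
  60→67: 7 bp
  67→76: 9 bp
  76→6 (wrap): 90-76+6 = 20 bp

[2,5,7,8,9,9,9,10,11,20]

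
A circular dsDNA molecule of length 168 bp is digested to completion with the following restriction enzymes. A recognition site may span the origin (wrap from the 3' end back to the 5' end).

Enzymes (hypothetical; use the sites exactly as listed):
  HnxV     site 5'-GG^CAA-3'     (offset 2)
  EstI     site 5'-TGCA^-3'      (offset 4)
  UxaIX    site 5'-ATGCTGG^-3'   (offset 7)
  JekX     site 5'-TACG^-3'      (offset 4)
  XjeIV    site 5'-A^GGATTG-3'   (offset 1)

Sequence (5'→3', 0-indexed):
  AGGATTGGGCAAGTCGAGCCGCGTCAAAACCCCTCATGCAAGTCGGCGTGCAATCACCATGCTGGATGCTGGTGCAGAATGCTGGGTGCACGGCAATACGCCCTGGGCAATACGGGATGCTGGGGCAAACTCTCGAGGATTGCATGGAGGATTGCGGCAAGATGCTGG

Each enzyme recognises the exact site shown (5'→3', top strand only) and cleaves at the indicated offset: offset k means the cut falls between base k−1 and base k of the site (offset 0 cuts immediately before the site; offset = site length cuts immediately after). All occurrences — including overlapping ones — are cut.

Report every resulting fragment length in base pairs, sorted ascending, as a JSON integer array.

Site scan:
  HnxV GGCAA/2: at [7, 91, 105, 123, 155] ⇒ [9, 93, 107, 125, 157]
  EstI TGCA/4: at [36, 48, 72, 86, 140] ⇒ [40, 52, 76, 90, 144]
  UxaIX ATGCTGG/7: at [58, 65, 78, 116, 161] ⇒ [0, 65, 72, 85, 123]
  JekX TACG/4: at [96, 110] ⇒ [100, 114]
  XjeIV AGGATTG/1: at [0, 135, 147] ⇒ [1, 136, 148]

Pooled cuts: [0, 1, 9, 40, 52, 65, 72, 76, 85, 90, 93, 100, 107, 114, 123, 125, 136, 144, 148, 157]

Fragments:
  0→1: 1 bp
  1→9: 8 bp
  9→40: 31 bp
  40→52: 12 bp
  52→65: 13 bp
  65→72: 7 bp
  72→76: 4 bp
  76→85: 9 bp
  85→90: 5 bp
  90→93: 3 bp
  93→100: 7 bp
  100→107: 7 bp
  107→114: 7 bp
  114→123: 9 bp
  123→125: 2 bp
  125→136: 11 bp
  136→144: 8 bp
  144→148: 4 bp
  148→157: 9 bp
  157→0 (wrap): 168-157+0 = 11 bp

[1,2,3,4,4,5,7,7,7,7,8,8,9,9,9,11,11,12,13,31]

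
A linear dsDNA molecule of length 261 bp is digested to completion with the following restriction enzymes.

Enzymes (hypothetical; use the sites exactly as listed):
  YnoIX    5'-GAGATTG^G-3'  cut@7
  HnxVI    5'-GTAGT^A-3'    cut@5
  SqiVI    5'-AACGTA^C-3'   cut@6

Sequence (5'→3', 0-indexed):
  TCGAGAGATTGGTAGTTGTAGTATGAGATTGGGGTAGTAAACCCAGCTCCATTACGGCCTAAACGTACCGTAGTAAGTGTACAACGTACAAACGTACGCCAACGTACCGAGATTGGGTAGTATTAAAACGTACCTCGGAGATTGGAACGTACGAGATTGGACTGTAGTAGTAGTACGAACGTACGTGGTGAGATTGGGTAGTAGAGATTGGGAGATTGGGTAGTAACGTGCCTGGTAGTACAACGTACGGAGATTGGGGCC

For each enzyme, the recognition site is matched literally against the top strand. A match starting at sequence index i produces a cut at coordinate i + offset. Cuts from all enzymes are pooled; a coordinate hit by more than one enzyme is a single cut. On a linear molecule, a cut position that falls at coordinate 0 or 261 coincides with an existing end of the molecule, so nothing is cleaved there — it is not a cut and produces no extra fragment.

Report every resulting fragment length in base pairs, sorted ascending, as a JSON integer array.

[3,3,5,6,6,6,7,7,7,8,8,8,8,8,9,9,9,9,9,10,11,11,11,12,13,14,15,29]

Scan for sites:
  YnoIX (GAGATTGG, off=7): starts [4, 24, 108, 137, 152, 189, 203, 211, 249] → cuts [11, 31, 115, 144, 159, 196, 210, 218, 256]
  HnxVI (GTAGTA, off=5): starts [17, 33, 69, 116, 163, 166, 169, 197, 219, 234] → cuts [22, 38, 74, 121, 168, 171, 174, 202, 224, 239]
  SqiVI (AACGTAC, off=6): starts [61, 82, 90, 100, 126, 145, 177, 241] → cuts [67, 88, 96, 106, 132, 151, 183, 247]

Pooled cuts: [11, 22, 31, 38, 67, 74, 88, 96, 106, 115, 121, 132, 144, 151, 159, 168, 171, 174, 183, 196, 202, 210, 218, 224, 239, 247, 256]

Fragment lengths:
  [0,11): 11 bp
  [11,22): 11 bp
  [22,31): 9 bp
  [31,38): 7 bp
  [38,67): 29 bp
  [67,74): 7 bp
  [74,88): 14 bp
  [88,96): 8 bp
  [96,106): 10 bp
  [106,115): 9 bp
  [115,121): 6 bp
  [121,132): 11 bp
  [132,144): 12 bp
  [144,151): 7 bp
  [151,159): 8 bp
  [159,168): 9 bp
  [168,171): 3 bp
  [171,174): 3 bp
  [174,183): 9 bp
  [183,196): 13 bp
  [196,202): 6 bp
  [202,210): 8 bp
  [210,218): 8 bp
  [218,224): 6 bp
  [224,239): 15 bp
  [239,247): 8 bp
  [247,256): 9 bp
  [256,261): 5 bp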